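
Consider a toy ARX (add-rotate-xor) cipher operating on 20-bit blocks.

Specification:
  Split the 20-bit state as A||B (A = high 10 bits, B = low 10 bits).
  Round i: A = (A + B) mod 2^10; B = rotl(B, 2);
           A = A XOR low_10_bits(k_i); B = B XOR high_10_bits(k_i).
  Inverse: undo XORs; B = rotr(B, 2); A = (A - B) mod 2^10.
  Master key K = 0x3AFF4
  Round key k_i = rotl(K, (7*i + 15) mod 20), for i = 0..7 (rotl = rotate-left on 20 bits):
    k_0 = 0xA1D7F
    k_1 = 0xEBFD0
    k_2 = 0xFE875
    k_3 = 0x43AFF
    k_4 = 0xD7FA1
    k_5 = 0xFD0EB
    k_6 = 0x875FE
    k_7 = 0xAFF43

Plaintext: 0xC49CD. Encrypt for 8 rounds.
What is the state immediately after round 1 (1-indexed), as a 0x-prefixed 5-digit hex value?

s_0 = plaintext = 0xC49CD
s_1 = Round(s_0, k_0) = 0x681B2
s_2 = Round(s_1, k_1) = 0x20966
s_3 = Round(s_2, k_2) = 0x67663
s_4 = Round(s_3, k_3) = 0xBFC80
s_5 = Round(s_4, k_4) = 0x3795F
s_6 = Round(s_5, k_5) = 0xB5A89
s_7 = Round(s_6, k_6) = 0x2843B
s_8 = Round(s_7, k_7) = 0xE7E53

0x681B2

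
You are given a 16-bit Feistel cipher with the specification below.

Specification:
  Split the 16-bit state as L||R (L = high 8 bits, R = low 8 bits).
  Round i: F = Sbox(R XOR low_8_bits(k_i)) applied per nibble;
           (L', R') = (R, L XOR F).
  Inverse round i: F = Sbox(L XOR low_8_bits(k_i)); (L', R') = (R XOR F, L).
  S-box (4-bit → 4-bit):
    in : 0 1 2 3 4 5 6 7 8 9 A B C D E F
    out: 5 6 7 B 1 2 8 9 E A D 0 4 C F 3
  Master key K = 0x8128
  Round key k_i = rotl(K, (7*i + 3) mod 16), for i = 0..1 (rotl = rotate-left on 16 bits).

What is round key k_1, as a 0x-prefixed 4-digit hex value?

K = 0x8128
k_0 = rotl(K, (7*0+3) mod 16) = rotl(K, 3) = 0x0944
k_1 = rotl(K, (7*1+3) mod 16) = rotl(K, 10) = 0xA204

0xA204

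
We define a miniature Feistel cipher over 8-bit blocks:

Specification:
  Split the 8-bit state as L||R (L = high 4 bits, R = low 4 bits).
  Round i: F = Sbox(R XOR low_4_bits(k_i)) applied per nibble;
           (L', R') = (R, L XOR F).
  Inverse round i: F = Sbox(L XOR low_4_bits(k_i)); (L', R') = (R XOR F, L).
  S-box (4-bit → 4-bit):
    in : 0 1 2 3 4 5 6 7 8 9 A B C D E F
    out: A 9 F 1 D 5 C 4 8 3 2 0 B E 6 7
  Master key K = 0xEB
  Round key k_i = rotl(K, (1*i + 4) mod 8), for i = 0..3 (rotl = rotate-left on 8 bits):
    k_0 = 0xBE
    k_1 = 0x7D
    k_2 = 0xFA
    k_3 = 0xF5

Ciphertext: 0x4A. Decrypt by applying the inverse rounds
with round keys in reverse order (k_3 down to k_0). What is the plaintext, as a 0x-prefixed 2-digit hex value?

0x01

s_0 = ciphertext = 0x4A
s_1 = InvRound(s_0, k_3) = 0x34
s_2 = InvRound(s_1, k_2) = 0x73
s_3 = InvRound(s_2, k_1) = 0x17
s_4 = InvRound(s_3, k_0) = 0x01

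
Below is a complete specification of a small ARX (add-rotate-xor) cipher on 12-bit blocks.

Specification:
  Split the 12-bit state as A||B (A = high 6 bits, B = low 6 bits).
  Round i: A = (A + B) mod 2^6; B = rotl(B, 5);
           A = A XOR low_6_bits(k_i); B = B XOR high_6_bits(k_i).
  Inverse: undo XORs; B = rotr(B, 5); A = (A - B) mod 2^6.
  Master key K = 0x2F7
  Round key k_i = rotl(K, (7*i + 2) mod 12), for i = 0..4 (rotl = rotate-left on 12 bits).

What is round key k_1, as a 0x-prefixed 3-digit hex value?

K = 0x2F7
k_0 = rotl(K, (7*0+2) mod 12) = rotl(K, 2) = 0xBDC
k_1 = rotl(K, (7*1+2) mod 12) = rotl(K, 9) = 0xE5E

0xE5E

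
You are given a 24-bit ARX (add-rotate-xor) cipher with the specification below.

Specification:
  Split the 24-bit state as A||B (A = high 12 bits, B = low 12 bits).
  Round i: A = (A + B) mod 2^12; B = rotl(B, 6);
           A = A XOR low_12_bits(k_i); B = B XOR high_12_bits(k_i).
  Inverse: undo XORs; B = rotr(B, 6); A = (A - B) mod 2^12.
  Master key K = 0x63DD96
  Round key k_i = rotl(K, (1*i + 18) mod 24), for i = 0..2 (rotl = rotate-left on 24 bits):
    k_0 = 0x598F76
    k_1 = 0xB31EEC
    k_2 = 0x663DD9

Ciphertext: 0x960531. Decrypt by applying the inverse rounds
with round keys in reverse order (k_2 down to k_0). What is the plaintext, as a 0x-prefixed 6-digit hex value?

0x74A9AA

s_0 = ciphertext = 0x960531
s_1 = InvRound(s_0, k_2) = 0x02C48D
s_2 = InvRound(s_1, k_1) = 0xF82F3E
s_3 = InvRound(s_2, k_0) = 0x74A9AA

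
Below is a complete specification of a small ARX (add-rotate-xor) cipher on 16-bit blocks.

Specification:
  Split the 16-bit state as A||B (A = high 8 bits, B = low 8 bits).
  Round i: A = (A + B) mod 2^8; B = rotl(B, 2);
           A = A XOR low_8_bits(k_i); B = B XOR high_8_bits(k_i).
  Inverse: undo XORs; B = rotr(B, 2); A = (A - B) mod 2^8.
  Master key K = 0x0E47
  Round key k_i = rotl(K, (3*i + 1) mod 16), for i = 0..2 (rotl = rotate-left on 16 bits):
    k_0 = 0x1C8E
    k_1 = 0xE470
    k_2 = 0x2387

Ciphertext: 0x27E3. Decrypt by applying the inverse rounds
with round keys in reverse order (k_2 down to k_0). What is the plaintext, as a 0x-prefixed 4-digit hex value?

s_0 = ciphertext = 0x27E3
s_1 = InvRound(s_0, k_2) = 0x7030
s_2 = InvRound(s_1, k_1) = 0xCB35
s_3 = InvRound(s_2, k_0) = 0xFB4A

0xFB4A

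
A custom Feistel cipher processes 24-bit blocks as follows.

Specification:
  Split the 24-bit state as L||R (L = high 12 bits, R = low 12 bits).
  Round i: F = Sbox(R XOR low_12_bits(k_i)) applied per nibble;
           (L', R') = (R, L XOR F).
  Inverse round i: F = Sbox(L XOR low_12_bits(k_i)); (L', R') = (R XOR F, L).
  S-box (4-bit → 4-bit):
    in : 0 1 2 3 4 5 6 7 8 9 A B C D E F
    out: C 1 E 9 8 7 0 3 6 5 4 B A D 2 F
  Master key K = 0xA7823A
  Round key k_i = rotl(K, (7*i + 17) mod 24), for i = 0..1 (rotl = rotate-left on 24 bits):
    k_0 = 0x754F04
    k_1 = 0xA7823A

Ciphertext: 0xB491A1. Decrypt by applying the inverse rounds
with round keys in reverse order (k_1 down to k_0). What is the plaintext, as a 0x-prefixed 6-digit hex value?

0x013498

s_0 = ciphertext = 0xB491A1
s_1 = InvRound(s_0, k_1) = 0x498B49
s_2 = InvRound(s_1, k_0) = 0x013498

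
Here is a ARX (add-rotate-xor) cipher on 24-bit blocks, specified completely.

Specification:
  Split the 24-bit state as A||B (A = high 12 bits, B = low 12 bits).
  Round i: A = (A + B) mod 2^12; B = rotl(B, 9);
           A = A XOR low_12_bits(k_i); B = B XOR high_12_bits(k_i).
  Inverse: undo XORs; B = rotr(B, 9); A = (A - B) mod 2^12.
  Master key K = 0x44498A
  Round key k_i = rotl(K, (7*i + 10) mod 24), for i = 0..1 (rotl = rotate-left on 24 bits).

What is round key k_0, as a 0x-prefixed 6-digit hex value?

K = 0x44498A
k_0 = rotl(K, (7*0+10) mod 24) = rotl(K, 10) = 0x262911

0x262911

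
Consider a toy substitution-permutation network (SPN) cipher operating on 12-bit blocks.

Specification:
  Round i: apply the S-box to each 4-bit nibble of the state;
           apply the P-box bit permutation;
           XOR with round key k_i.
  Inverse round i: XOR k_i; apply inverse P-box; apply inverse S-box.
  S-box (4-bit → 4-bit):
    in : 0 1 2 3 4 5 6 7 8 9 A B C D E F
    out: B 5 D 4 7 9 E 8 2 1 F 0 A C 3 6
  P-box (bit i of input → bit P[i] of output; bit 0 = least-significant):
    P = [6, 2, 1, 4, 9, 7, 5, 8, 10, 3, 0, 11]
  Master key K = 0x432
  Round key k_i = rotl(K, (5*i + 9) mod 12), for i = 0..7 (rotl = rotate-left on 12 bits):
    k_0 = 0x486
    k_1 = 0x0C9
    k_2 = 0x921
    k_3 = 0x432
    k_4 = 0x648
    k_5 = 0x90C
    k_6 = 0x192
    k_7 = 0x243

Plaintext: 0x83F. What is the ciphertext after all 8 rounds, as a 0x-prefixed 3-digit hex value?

s_0 = plaintext = 0x83F
s_1 = Round(s_0, k_0) = 0x4A8
s_2 = Round(s_1, k_1) = 0x764
s_3 = Round(s_2, k_2) = 0x0C7
s_4 = Round(s_3, k_3) = 0x9AA
s_5 = Round(s_4, k_4) = 0x1BE
s_6 = Round(s_5, k_5) = 0xD49
s_7 = Round(s_6, k_6) = 0xB73
s_8 = Round(s_7, k_7) = 0x341

0x341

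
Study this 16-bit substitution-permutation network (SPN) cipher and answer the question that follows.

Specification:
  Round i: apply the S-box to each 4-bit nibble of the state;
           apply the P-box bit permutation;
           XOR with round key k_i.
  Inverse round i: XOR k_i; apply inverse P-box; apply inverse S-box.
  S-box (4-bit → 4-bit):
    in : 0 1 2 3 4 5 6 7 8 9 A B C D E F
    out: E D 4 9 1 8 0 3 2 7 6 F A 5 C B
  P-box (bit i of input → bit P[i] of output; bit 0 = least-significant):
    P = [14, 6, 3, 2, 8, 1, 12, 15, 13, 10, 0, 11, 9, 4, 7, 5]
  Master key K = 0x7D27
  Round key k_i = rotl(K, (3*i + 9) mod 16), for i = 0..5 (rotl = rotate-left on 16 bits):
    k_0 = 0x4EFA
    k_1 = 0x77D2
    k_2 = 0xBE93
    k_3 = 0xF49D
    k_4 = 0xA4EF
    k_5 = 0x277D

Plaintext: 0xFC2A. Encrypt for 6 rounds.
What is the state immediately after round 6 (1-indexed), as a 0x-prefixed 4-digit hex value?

s_0 = plaintext = 0xFC2A
s_1 = Round(s_0, k_0) = 0x5082
s_2 = Round(s_1, k_1) = 0x7BF9
s_3 = Round(s_2, k_2) = 0x51C8
s_4 = Round(s_3, k_3) = 0x5CFE
s_5 = Round(s_4, k_4) = 0x29C1
s_6 = Round(s_5, k_5) = 0xC3F2

0xC3F2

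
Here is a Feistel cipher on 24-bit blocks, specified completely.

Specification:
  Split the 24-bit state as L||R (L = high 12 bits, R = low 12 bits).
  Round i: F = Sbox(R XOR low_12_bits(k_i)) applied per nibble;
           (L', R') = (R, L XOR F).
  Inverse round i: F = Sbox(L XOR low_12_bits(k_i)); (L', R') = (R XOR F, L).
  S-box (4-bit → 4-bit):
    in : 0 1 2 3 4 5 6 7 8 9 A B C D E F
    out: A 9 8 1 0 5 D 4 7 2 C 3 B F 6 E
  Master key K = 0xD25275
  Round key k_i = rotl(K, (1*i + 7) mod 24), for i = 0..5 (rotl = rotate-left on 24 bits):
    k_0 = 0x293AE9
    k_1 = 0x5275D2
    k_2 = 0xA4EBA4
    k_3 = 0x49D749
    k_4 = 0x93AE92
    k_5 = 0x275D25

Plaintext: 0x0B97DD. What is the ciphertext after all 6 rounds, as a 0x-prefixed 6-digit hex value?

s_0 = plaintext = 0x0B97DD
s_1 = Round(s_0, k_0) = 0x7DDFA9
s_2 = Round(s_1, k_1) = 0xFA9B9E
s_3 = Round(s_2, k_2) = 0xB9E5B5
s_4 = Round(s_3, k_3) = 0x5B5375
s_5 = Round(s_4, k_4) = 0x375AD1
s_6 = Round(s_5, k_5) = 0xAD1795

0xAD1795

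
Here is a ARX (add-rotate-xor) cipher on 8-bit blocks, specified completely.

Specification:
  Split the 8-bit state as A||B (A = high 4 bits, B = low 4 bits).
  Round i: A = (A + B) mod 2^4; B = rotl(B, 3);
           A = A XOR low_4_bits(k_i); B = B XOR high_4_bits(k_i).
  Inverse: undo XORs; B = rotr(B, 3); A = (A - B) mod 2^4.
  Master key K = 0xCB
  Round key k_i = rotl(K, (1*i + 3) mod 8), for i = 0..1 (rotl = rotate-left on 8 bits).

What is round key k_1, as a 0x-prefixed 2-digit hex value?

K = 0xCB
k_0 = rotl(K, (1*0+3) mod 8) = rotl(K, 3) = 0x5E
k_1 = rotl(K, (1*1+3) mod 8) = rotl(K, 4) = 0xBC

0xBC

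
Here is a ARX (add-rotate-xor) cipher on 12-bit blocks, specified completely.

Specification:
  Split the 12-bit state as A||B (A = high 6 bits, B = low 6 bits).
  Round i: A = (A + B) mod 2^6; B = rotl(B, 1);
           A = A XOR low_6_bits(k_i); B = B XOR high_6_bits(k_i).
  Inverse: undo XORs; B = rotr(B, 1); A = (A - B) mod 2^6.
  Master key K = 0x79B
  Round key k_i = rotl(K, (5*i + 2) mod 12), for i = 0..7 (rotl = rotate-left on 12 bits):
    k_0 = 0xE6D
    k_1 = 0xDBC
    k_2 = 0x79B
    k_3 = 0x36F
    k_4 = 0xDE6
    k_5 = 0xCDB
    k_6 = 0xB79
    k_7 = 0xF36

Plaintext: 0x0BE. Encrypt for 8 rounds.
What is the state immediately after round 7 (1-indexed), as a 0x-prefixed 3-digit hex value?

0x544

s_0 = plaintext = 0x0BE
s_1 = Round(s_0, k_0) = 0xB44
s_2 = Round(s_1, k_1) = 0x37E
s_3 = Round(s_2, k_2) = 0x423
s_4 = Round(s_3, k_3) = 0x70A
s_5 = Round(s_4, k_4) = 0x023
s_6 = Round(s_5, k_5) = 0xE34
s_7 = Round(s_6, k_6) = 0x544
s_8 = Round(s_7, k_7) = 0xBF4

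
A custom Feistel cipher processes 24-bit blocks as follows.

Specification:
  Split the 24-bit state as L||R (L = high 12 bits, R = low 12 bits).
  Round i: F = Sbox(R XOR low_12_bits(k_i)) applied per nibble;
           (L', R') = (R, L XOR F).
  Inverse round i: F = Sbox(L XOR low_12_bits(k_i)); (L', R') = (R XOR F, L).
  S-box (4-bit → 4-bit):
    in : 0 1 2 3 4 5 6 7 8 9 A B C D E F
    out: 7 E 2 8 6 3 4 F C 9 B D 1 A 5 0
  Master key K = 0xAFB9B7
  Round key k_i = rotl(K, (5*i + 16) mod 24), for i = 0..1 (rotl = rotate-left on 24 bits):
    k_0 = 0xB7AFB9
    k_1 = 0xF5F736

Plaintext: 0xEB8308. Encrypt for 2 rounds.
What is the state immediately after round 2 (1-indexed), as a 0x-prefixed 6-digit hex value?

0xF66F3F

s_0 = plaintext = 0xEB8308
s_1 = Round(s_0, k_0) = 0x308F66
s_2 = Round(s_1, k_1) = 0xF66F3F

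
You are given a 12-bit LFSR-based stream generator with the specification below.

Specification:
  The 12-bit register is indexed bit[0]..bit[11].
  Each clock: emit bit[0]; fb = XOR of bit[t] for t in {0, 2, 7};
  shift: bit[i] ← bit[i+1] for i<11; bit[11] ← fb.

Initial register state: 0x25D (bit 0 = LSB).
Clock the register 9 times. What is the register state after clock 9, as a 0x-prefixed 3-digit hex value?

reg_0 = 0x25D
clock 1: out=1, reg = 0x12E
clock 2: out=0, reg = 0x897
clock 3: out=1, reg = 0xC4B
clock 4: out=1, reg = 0xE25
clock 5: out=1, reg = 0x712
clock 6: out=0, reg = 0x389
clock 7: out=1, reg = 0x1C4
clock 8: out=0, reg = 0x0E2
clock 9: out=0, reg = 0x871

0x871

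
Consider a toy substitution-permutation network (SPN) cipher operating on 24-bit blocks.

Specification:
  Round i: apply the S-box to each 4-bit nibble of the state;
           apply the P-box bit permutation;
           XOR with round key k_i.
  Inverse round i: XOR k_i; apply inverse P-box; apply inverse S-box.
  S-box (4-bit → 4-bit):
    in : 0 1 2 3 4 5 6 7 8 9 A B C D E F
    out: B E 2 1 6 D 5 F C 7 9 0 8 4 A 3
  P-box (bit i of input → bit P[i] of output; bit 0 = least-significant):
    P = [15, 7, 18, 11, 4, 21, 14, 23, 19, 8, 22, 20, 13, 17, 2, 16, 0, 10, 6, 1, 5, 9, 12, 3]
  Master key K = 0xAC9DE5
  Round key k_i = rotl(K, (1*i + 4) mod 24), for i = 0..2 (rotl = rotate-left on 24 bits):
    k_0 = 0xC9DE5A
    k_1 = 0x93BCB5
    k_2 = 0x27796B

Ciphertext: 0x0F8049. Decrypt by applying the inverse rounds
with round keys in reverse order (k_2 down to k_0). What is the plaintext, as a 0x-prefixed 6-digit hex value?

0xB5B955

s_0 = ciphertext = 0x0F8049
s_1 = InvRound(s_0, k_2) = 0x6C3F4A
s_2 = InvRound(s_1, k_1) = 0x051709
s_3 = InvRound(s_2, k_0) = 0xB5B955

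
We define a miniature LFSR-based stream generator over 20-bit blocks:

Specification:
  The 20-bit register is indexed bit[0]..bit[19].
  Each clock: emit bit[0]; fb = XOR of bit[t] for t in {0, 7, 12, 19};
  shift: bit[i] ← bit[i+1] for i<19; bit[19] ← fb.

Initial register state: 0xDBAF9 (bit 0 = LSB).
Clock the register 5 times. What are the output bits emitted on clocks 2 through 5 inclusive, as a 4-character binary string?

0011

reg_0 = 0xDBAF9
clock 1: out=1, reg = 0x6DD7C
clock 2: out=0, reg = 0xB6EBE
clock 3: out=0, reg = 0x5B75F
clock 4: out=1, reg = 0x2DBAF
clock 5: out=1, reg = 0x96DD7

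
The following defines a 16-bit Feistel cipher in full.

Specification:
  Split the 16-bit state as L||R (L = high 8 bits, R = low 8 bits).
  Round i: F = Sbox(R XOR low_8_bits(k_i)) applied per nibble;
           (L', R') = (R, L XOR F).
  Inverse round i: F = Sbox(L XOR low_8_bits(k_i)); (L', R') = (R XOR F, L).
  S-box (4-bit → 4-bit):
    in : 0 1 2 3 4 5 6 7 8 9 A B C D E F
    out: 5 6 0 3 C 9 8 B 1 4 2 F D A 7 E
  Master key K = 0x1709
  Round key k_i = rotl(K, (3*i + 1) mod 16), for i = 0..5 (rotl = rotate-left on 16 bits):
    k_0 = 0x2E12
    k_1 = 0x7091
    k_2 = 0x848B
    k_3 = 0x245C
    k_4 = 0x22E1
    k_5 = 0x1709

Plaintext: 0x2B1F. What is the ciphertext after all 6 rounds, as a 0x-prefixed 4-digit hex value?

0x6B75

s_0 = plaintext = 0x2B1F
s_1 = Round(s_0, k_0) = 0x1F71
s_2 = Round(s_1, k_1) = 0x716A
s_3 = Round(s_2, k_2) = 0x6A07
s_4 = Round(s_3, k_3) = 0x07F5
s_5 = Round(s_4, k_4) = 0xF56B
s_6 = Round(s_5, k_5) = 0x6B75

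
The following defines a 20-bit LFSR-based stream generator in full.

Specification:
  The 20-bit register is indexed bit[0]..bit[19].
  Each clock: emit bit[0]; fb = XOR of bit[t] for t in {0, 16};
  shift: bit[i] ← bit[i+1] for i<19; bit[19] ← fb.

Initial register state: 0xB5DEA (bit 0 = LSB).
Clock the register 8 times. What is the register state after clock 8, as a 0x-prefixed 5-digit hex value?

reg_0 = 0xB5DEA
clock 1: out=0, reg = 0xDAEF5
clock 2: out=1, reg = 0x6D77A
clock 3: out=0, reg = 0x36BBD
clock 4: out=1, reg = 0x1B5DE
clock 5: out=0, reg = 0x8DAEF
clock 6: out=1, reg = 0xC6D77
clock 7: out=1, reg = 0xE36BB
clock 8: out=1, reg = 0xF1B5D

0xF1B5D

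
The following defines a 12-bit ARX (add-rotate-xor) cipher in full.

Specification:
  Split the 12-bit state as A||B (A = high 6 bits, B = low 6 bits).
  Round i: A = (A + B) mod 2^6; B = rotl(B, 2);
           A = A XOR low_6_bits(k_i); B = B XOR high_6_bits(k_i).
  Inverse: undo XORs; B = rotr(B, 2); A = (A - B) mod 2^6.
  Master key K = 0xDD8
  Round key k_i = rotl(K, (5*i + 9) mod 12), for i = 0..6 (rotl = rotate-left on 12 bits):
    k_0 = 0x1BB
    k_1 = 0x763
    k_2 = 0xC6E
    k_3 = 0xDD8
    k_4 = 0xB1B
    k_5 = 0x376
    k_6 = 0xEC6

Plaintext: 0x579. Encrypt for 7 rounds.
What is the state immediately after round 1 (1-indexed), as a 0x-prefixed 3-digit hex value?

0xD61

s_0 = plaintext = 0x579
s_1 = Round(s_0, k_0) = 0xD61
s_2 = Round(s_1, k_1) = 0xD5B
s_3 = Round(s_2, k_2) = 0xF9C
s_4 = Round(s_3, k_3) = 0x086
s_5 = Round(s_4, k_4) = 0x4F4
s_6 = Round(s_5, k_5) = 0xC5E
s_7 = Round(s_6, k_6) = 0x242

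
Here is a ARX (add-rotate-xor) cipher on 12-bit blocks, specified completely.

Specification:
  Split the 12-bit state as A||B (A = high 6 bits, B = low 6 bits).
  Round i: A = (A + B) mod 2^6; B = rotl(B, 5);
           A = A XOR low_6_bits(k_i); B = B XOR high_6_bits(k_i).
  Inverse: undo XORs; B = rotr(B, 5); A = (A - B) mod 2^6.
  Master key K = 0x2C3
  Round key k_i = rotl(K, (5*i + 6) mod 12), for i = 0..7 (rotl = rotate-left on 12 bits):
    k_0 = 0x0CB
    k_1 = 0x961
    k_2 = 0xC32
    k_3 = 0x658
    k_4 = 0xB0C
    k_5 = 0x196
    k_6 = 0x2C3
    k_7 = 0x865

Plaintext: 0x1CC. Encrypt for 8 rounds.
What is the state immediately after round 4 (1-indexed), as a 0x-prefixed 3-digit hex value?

s_0 = plaintext = 0x1CC
s_1 = Round(s_0, k_0) = 0x605
s_2 = Round(s_1, k_1) = 0xF07
s_3 = Round(s_2, k_2) = 0xC53
s_4 = Round(s_3, k_3) = 0x730
s_5 = Round(s_4, k_4) = 0x034
s_6 = Round(s_5, k_5) = 0x89C
s_7 = Round(s_6, k_6) = 0xF45
s_8 = Round(s_7, k_7) = 0x9C3

0x730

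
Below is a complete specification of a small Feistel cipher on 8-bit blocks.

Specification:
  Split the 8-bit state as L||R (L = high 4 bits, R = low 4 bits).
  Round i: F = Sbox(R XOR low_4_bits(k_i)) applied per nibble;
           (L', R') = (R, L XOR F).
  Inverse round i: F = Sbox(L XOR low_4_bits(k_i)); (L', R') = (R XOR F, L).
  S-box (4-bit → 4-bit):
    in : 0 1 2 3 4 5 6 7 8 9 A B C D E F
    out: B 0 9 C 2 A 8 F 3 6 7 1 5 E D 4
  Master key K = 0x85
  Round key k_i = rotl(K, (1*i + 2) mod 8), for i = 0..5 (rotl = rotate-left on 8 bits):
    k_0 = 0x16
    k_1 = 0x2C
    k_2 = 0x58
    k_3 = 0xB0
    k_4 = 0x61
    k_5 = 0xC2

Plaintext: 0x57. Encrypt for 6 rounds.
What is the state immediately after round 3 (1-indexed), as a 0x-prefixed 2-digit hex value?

s_0 = plaintext = 0x57
s_1 = Round(s_0, k_0) = 0x75
s_2 = Round(s_1, k_1) = 0x51
s_3 = Round(s_2, k_2) = 0x13
s_4 = Round(s_3, k_3) = 0x3D
s_5 = Round(s_4, k_4) = 0xD6
s_6 = Round(s_5, k_5) = 0x6F

0x13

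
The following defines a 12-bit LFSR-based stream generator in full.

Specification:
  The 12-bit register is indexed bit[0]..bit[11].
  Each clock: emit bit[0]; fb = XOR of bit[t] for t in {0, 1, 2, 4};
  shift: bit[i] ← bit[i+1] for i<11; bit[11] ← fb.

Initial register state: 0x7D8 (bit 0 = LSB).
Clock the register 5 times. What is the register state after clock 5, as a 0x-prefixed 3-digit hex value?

reg_0 = 0x7D8
clock 1: out=0, reg = 0xBEC
clock 2: out=0, reg = 0xDF6
clock 3: out=0, reg = 0xEFB
clock 4: out=1, reg = 0xF7D
clock 5: out=1, reg = 0xFBE

0xFBE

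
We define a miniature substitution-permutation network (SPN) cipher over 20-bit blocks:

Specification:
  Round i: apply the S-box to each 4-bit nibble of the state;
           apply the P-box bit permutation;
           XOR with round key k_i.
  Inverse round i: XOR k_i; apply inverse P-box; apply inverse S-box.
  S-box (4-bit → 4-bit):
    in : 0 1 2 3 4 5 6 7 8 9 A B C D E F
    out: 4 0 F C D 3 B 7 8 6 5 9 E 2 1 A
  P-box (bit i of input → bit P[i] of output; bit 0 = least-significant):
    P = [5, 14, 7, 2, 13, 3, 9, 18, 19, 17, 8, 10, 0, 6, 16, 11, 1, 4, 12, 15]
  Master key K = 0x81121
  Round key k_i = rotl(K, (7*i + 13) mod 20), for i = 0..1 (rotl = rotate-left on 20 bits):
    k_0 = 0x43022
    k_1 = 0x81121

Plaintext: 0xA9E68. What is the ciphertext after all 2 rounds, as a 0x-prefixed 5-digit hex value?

0xD60BD

s_0 = plaintext = 0xA9E68
s_1 = Round(s_0, k_0) = 0x9006C
s_2 = Round(s_1, k_1) = 0xD60BD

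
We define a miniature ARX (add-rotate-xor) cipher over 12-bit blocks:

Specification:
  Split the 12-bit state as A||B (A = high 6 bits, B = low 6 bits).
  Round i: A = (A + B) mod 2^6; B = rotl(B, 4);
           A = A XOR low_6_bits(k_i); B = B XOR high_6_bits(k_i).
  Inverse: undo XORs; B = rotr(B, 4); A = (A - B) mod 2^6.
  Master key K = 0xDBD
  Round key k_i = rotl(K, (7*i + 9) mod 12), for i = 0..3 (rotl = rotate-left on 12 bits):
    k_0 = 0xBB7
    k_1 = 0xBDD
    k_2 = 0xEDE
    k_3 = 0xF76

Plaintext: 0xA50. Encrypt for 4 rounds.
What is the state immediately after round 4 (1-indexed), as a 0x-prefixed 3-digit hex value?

s_0 = plaintext = 0xA50
s_1 = Round(s_0, k_0) = 0x3AA
s_2 = Round(s_1, k_1) = 0x945
s_3 = Round(s_2, k_2) = 0xD2A
s_4 = Round(s_3, k_3) = 0xA17

0xA17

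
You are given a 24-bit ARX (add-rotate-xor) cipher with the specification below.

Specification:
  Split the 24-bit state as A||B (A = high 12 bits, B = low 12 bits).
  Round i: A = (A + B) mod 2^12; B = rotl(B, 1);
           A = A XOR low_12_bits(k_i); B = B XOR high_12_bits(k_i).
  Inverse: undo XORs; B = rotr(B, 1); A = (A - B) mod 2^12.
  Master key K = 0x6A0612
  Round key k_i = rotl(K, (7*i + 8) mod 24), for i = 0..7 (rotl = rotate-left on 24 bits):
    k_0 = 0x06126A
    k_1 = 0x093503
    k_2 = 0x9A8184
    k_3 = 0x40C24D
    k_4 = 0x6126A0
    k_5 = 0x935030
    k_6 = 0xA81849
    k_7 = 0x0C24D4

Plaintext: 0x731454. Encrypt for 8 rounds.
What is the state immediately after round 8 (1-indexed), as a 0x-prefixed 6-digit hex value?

s_0 = plaintext = 0x731454
s_1 = Round(s_0, k_0) = 0x9EF8C9
s_2 = Round(s_1, k_1) = 0x7BB100
s_3 = Round(s_2, k_2) = 0x93FBA8
s_4 = Round(s_3, k_3) = 0x6AA35D
s_5 = Round(s_4, k_4) = 0xCA70A8
s_6 = Round(s_5, k_5) = 0xD7F865
s_7 = Round(s_6, k_6) = 0xDADA4A
s_8 = Round(s_7, k_7) = 0x323457

0x323457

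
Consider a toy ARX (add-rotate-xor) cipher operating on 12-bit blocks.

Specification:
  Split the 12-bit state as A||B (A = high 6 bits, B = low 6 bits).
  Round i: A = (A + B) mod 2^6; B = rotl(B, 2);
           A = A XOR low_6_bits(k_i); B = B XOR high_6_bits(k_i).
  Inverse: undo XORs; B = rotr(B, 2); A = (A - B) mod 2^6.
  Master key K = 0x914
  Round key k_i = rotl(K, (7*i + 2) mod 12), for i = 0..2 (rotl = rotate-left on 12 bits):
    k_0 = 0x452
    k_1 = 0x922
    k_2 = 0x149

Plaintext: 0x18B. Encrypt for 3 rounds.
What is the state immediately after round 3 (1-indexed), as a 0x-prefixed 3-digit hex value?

s_0 = plaintext = 0x18B
s_1 = Round(s_0, k_0) = 0x0FD
s_2 = Round(s_1, k_1) = 0x893
s_3 = Round(s_2, k_2) = 0xF08

0xF08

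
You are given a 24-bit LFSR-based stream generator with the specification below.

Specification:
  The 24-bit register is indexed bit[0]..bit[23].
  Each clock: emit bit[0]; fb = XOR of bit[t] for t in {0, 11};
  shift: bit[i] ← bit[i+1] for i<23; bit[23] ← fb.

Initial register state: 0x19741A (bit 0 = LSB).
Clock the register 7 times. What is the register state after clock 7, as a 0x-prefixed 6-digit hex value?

reg_0 = 0x19741A
clock 1: out=0, reg = 0x0CBA0D
clock 2: out=1, reg = 0x065D06
clock 3: out=0, reg = 0x832E83
clock 4: out=1, reg = 0x419741
clock 5: out=1, reg = 0xA0CBA0
clock 6: out=0, reg = 0xD065D0
clock 7: out=0, reg = 0x6832E8

0x6832E8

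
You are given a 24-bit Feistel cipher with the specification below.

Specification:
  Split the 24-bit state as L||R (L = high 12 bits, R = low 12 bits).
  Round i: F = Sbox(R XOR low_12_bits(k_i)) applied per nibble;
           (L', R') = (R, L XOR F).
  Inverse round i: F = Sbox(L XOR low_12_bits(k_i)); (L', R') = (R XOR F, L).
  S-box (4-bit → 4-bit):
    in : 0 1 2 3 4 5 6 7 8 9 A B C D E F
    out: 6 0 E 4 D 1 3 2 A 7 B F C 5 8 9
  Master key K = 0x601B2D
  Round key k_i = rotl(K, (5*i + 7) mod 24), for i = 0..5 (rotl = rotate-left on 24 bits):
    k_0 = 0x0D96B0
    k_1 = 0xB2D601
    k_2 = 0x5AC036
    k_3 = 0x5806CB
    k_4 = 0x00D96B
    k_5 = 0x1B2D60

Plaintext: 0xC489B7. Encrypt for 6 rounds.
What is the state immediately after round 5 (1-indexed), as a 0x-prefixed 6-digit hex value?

0xE0F22F

s_0 = plaintext = 0xC489B7
s_1 = Round(s_0, k_0) = 0x9B752A
s_2 = Round(s_1, k_1) = 0x52AD58
s_3 = Round(s_2, k_2) = 0xD58012
s_4 = Round(s_3, k_3) = 0x012E0F
s_5 = Round(s_4, k_4) = 0xE0F22F
s_6 = Round(s_5, k_5) = 0x22F7D6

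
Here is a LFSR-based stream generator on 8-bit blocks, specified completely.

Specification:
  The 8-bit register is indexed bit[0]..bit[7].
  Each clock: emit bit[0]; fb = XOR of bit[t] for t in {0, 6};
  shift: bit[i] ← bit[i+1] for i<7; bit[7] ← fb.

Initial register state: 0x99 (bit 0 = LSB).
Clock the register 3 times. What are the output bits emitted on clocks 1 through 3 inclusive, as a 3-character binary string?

reg_0 = 0x99
clock 1: out=1, reg = 0xCC
clock 2: out=0, reg = 0xE6
clock 3: out=0, reg = 0xF3

100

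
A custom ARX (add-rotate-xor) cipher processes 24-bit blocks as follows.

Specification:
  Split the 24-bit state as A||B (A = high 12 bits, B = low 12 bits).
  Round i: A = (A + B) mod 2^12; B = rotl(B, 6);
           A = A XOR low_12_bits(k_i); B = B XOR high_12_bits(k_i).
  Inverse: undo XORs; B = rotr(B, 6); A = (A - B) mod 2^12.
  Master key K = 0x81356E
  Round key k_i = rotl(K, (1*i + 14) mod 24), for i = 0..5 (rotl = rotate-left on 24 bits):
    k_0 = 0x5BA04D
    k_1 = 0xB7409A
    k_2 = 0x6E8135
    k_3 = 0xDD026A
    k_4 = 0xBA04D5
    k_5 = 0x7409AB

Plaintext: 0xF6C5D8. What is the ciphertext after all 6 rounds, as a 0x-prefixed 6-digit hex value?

s_0 = plaintext = 0xF6C5D8
s_1 = Round(s_0, k_0) = 0x5093AD
s_2 = Round(s_1, k_1) = 0x82C03A
s_3 = Round(s_2, k_2) = 0x953868
s_4 = Round(s_3, k_3) = 0x3D17F1
s_5 = Round(s_4, k_4) = 0xF177FF
s_6 = Round(s_5, k_5) = 0xEBD89F

0xEBD89F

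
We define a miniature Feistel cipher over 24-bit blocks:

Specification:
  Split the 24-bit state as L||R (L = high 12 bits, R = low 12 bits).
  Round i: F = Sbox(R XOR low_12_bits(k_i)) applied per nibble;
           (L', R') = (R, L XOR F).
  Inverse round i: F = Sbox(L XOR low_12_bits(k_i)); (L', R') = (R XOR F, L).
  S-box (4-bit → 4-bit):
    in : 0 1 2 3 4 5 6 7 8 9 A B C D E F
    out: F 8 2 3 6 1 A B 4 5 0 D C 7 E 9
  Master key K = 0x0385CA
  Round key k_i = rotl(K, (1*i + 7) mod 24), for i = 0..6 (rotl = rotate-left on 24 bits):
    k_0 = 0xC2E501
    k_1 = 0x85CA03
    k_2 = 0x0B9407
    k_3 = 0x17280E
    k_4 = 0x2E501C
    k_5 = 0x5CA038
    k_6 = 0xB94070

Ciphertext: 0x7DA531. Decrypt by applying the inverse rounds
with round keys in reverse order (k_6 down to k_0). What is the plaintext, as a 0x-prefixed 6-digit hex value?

s_0 = ciphertext = 0x7DA531
s_1 = InvRound(s_0, k_6) = 0xE317DA
s_2 = InvRound(s_1, k_5) = 0x92FE31
s_3 = InvRound(s_2, k_4) = 0xB0292F
s_4 = InvRound(s_3, k_3) = 0xAD3B02
s_5 = InvRound(s_4, k_2) = 0x574AD3
s_6 = InvRound(s_5, k_1) = 0x368574
s_7 = InvRound(s_6, k_0) = 0xFD1368

0xFD1368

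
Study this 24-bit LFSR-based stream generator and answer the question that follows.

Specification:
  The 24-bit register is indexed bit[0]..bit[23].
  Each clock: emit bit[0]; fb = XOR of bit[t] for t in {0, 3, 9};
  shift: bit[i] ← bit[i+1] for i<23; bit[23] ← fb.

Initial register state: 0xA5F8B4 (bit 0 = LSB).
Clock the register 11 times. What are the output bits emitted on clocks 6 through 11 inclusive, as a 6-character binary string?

101000

reg_0 = 0xA5F8B4
clock 1: out=0, reg = 0x52FC5A
clock 2: out=0, reg = 0xA97E2D
clock 3: out=1, reg = 0xD4BF16
clock 4: out=0, reg = 0xEA5F8B
clock 5: out=1, reg = 0xF52FC5
clock 6: out=1, reg = 0x7A97E2
clock 7: out=0, reg = 0xBD4BF1
clock 8: out=1, reg = 0x5EA5F8
clock 9: out=0, reg = 0xAF52FC
clock 10: out=0, reg = 0x57A97E
clock 11: out=0, reg = 0xABD4BF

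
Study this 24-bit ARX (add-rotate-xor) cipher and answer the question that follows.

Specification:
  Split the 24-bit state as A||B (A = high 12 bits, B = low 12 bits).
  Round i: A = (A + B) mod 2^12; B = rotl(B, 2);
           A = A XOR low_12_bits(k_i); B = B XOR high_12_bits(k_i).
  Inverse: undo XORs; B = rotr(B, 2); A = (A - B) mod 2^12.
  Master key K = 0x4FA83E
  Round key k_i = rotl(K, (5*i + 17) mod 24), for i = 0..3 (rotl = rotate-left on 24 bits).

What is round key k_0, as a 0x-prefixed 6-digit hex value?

K = 0x4FA83E
k_0 = rotl(K, (5*0+17) mod 24) = rotl(K, 17) = 0x7C9F50

0x7C9F50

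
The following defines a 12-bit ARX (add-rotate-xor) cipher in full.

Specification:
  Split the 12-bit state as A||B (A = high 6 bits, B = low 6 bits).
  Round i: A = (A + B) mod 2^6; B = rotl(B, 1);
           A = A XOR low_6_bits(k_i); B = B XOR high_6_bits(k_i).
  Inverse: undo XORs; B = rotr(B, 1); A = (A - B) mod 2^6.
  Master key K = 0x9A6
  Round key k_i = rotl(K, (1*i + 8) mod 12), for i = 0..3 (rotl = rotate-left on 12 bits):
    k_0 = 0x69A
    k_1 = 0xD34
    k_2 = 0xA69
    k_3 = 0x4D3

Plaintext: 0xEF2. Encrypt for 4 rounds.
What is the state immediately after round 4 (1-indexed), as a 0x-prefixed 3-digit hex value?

0xC2C

s_0 = plaintext = 0xEF2
s_1 = Round(s_0, k_0) = 0xDFF
s_2 = Round(s_1, k_1) = 0x08B
s_3 = Round(s_2, k_2) = 0x93F
s_4 = Round(s_3, k_3) = 0xC2C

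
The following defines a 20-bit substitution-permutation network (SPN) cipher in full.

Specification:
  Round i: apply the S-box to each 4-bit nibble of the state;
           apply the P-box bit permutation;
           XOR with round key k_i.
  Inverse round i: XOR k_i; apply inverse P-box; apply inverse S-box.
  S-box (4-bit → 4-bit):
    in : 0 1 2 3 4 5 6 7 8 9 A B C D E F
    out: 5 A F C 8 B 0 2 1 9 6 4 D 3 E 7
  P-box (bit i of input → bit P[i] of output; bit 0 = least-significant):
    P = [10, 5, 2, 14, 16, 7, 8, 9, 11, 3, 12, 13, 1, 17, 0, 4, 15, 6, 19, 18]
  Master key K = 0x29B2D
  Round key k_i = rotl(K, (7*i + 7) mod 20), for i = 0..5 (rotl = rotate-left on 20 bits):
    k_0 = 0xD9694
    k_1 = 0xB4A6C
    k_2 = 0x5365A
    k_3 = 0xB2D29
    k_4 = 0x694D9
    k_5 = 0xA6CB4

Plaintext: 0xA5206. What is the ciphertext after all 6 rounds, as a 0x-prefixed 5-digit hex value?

0x6FB4D

s_0 = plaintext = 0xA5206
s_1 = Round(s_0, k_0) = 0x6AFCE
s_2 = Round(s_1, k_1) = 0x81141
s_3 = Round(s_2, k_2) = 0x7D462
s_4 = Round(s_3, k_3) = 0x9494F
s_5 = Round(s_4, k_4) = 0x23AED
s_6 = Round(s_5, k_5) = 0x6FB4D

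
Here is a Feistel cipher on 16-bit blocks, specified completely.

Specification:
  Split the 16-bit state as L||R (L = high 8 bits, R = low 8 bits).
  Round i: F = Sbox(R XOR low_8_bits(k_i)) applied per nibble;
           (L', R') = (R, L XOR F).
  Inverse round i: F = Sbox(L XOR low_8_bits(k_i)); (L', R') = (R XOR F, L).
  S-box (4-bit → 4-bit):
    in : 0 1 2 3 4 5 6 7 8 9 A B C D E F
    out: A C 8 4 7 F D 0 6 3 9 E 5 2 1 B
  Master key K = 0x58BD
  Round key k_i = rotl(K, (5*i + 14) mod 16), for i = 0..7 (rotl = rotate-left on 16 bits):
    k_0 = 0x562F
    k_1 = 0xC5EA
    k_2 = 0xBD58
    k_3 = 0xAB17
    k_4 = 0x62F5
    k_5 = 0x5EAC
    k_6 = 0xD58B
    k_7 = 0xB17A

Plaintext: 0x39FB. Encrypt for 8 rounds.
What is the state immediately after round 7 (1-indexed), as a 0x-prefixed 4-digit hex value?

0xC9B7

s_0 = plaintext = 0x39FB
s_1 = Round(s_0, k_0) = 0xFB1E
s_2 = Round(s_1, k_1) = 0x1E4C
s_3 = Round(s_2, k_2) = 0x4CD9
s_4 = Round(s_3, k_3) = 0xD91D
s_5 = Round(s_4, k_4) = 0x1DCF
s_6 = Round(s_5, k_5) = 0xCFC9
s_7 = Round(s_6, k_6) = 0xC9B7
s_8 = Round(s_7, k_7) = 0xB79B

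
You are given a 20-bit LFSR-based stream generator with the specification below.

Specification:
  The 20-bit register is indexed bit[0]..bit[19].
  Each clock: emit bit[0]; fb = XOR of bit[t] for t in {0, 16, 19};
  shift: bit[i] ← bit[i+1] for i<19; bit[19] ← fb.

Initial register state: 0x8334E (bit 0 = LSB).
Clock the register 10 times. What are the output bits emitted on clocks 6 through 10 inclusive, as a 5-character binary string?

01011

reg_0 = 0x8334E
clock 1: out=0, reg = 0xC19A7
clock 2: out=1, reg = 0x60CD3
clock 3: out=1, reg = 0xB0669
clock 4: out=1, reg = 0xD8334
clock 5: out=0, reg = 0x6C19A
clock 6: out=0, reg = 0x360CD
clock 7: out=1, reg = 0x1B066
clock 8: out=0, reg = 0x8D833
clock 9: out=1, reg = 0x46C19
clock 10: out=1, reg = 0xA360C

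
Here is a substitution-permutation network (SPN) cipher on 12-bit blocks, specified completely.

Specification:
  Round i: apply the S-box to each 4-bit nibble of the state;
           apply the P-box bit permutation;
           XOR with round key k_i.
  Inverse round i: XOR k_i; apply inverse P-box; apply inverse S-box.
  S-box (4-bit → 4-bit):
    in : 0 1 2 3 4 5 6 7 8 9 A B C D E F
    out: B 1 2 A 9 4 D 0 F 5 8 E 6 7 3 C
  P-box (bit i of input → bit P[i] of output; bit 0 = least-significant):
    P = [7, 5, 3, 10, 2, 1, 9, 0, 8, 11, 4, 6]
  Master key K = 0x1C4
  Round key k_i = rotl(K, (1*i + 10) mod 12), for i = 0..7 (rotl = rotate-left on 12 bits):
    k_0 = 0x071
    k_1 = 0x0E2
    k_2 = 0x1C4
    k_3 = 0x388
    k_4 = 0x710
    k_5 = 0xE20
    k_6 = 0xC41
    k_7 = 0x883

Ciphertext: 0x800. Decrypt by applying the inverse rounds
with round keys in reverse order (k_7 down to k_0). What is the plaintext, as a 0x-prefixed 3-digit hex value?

0xB91

s_0 = ciphertext = 0x800
s_1 = InvRound(s_0, k_7) = 0x731
s_2 = InvRound(s_1, k_6) = 0x852
s_3 = InvRound(s_2, k_5) = 0xFC3
s_4 = InvRound(s_3, k_4) = 0xB31
s_5 = InvRound(s_4, k_3) = 0xCAD
s_6 = InvRound(s_5, k_2) = 0x0AB
s_7 = InvRound(s_6, k_1) = 0xAA5
s_8 = InvRound(s_7, k_0) = 0xB91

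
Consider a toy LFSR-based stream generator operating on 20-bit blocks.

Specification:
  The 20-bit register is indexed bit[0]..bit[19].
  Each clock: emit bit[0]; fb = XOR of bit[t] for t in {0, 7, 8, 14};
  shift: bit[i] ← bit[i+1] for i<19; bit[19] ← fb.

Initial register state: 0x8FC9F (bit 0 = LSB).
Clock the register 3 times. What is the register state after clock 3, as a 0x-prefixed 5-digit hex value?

reg_0 = 0x8FC9F
clock 1: out=1, reg = 0xC7E4F
clock 2: out=1, reg = 0x63F27
clock 3: out=1, reg = 0x31F93

0x31F93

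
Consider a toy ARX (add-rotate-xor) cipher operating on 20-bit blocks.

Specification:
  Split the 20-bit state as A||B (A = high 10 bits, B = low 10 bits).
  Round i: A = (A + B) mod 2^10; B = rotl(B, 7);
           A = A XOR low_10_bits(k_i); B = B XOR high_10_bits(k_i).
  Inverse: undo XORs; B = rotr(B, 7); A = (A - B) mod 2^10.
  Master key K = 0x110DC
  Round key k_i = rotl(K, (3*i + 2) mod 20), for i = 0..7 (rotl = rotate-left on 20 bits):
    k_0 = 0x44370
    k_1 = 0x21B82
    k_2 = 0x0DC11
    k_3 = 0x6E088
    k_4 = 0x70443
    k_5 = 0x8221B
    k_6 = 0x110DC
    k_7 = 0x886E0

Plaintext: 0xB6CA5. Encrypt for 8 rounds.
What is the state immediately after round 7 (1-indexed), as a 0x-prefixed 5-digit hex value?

s_0 = plaintext = 0xB6CA5
s_1 = Round(s_0, k_0) = 0x3C384
s_2 = Round(s_1, k_1) = 0xFDAF6
s_3 = Round(s_2, k_2) = 0xBF769
s_4 = Round(s_3, k_3) = 0xBB955
s_5 = Round(s_4, k_4) = 0x0036B
s_6 = Round(s_5, k_5) = 0x5C3E5
s_7 = Round(s_6, k_6) = 0x626B8
s_8 = Round(s_7, k_7) = 0xA8676

0x626B8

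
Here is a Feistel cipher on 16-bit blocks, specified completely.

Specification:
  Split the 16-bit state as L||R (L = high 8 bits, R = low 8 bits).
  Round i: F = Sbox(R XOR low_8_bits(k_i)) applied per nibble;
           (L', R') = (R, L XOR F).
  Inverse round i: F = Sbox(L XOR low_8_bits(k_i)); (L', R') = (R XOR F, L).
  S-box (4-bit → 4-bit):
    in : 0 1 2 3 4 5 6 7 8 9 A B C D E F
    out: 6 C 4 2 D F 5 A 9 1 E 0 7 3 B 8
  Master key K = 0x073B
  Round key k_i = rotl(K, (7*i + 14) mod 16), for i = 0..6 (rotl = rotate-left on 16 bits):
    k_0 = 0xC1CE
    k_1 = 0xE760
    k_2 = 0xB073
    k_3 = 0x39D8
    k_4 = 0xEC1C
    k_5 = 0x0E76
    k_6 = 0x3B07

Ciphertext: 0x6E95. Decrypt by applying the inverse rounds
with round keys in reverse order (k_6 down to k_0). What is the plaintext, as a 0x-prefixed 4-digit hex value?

0x9F12

s_0 = ciphertext = 0x6E95
s_1 = InvRound(s_0, k_6) = 0xC46E
s_2 = InvRound(s_1, k_5) = 0x6AC4
s_3 = InvRound(s_2, k_4) = 0x616A
s_4 = InvRound(s_3, k_3) = 0x6B61
s_5 = InvRound(s_4, k_2) = 0xA86B
s_6 = InvRound(s_5, k_1) = 0x12A8
s_7 = InvRound(s_6, k_0) = 0x9F12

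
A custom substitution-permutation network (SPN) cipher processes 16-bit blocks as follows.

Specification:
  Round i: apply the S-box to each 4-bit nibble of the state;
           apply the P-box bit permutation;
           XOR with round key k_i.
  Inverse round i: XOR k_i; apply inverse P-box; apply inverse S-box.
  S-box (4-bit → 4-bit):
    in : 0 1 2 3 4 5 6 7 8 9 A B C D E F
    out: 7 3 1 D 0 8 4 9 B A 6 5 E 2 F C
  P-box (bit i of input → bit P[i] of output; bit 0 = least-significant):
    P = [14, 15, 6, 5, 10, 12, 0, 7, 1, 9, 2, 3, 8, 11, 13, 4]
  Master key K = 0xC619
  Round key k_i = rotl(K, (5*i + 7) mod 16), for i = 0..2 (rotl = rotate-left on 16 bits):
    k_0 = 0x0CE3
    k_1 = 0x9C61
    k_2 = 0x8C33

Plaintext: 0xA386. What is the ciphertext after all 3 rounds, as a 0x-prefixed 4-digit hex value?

s_0 = plaintext = 0xA386
s_1 = Round(s_0, k_0) = 0x302D
s_2 = Round(s_1, k_1) = 0x3B77
s_3 = Round(s_2, k_2) = 0xE985

0xE985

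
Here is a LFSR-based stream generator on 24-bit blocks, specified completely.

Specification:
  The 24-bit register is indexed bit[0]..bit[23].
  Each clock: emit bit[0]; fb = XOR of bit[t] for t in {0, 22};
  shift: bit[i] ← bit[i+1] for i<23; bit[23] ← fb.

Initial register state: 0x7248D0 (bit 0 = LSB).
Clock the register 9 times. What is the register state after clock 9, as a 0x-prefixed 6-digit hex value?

0xE2B924

reg_0 = 0x7248D0
clock 1: out=0, reg = 0xB92468
clock 2: out=0, reg = 0x5C9234
clock 3: out=0, reg = 0xAE491A
clock 4: out=0, reg = 0x57248D
clock 5: out=1, reg = 0x2B9246
clock 6: out=0, reg = 0x15C923
clock 7: out=1, reg = 0x8AE491
clock 8: out=1, reg = 0xC57248
clock 9: out=0, reg = 0xE2B924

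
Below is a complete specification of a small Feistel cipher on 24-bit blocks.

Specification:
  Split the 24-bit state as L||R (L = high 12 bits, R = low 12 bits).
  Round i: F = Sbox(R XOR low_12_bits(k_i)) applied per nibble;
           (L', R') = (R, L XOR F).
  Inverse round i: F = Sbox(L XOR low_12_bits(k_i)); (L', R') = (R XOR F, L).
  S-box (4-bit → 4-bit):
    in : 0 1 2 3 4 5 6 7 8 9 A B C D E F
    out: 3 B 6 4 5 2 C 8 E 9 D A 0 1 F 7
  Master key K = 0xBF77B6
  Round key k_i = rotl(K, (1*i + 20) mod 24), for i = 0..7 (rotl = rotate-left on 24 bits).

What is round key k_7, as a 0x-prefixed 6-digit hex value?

0xFBBDB5

K = 0xBF77B6
k_0 = rotl(K, (1*0+20) mod 24) = rotl(K, 20) = 0x6BF77B
k_1 = rotl(K, (1*1+20) mod 24) = rotl(K, 21) = 0xD7EEF6
k_2 = rotl(K, (1*2+20) mod 24) = rotl(K, 22) = 0xAFDDED
k_3 = rotl(K, (1*3+20) mod 24) = rotl(K, 23) = 0x5FBBDB
k_4 = rotl(K, (1*4+20) mod 24) = rotl(K, 0) = 0xBF77B6
k_5 = rotl(K, (1*5+20) mod 24) = rotl(K, 1) = 0x7EEF6D
k_6 = rotl(K, (1*6+20) mod 24) = rotl(K, 2) = 0xFDDEDA
k_7 = rotl(K, (1*7+20) mod 24) = rotl(K, 3) = 0xFBBDB5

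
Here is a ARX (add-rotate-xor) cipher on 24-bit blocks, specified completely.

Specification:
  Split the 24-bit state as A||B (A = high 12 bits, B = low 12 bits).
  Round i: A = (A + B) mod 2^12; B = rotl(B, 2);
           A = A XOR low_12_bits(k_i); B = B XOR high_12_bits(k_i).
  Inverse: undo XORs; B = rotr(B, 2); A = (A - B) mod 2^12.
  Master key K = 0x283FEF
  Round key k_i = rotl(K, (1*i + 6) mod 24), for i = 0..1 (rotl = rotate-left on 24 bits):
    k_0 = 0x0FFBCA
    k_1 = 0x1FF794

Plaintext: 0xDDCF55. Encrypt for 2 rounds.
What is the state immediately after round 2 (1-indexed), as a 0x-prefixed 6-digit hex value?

0x33775C

s_0 = plaintext = 0xDDCF55
s_1 = Round(s_0, k_0) = 0x6FBDA8
s_2 = Round(s_1, k_1) = 0x33775C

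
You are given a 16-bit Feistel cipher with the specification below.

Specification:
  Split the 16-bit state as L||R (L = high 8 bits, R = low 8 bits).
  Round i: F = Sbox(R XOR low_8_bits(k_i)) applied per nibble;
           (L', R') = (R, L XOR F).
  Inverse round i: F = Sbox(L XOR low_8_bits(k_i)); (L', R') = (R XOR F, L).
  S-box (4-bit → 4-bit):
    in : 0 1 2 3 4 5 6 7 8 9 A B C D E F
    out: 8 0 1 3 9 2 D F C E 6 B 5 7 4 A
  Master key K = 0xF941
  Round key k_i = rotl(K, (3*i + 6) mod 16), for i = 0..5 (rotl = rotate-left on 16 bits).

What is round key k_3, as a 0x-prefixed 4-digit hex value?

0xFCA0

K = 0xF941
k_0 = rotl(K, (3*0+6) mod 16) = rotl(K, 6) = 0x507E
k_1 = rotl(K, (3*1+6) mod 16) = rotl(K, 9) = 0x83F2
k_2 = rotl(K, (3*2+6) mod 16) = rotl(K, 12) = 0x1F94
k_3 = rotl(K, (3*3+6) mod 16) = rotl(K, 15) = 0xFCA0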